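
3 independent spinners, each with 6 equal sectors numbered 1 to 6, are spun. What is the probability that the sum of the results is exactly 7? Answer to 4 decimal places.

0.0694

There are 6^3 = 216 equally likely outcomes.
The number of ordered 3-tuples from {1,…,6} summing to 7 is 15.
P(sum = 7) = 15/216 = 5/72 ≈ 0.0694.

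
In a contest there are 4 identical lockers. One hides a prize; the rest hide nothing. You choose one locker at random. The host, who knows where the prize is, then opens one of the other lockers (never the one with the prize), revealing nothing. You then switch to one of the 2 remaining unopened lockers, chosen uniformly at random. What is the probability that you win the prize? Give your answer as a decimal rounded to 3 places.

0.375

Your original locker holds the prize with probability 1/4, so the other 3 collectively hold it with probability 3/4.
The host can always find an empty locker to open, so this doesn't change that 3/4; it is now spread over the 2 remaining unopened lockers.
P(win by switching) = (3/4) · (1/2) = 3/8 ≈ 0.375.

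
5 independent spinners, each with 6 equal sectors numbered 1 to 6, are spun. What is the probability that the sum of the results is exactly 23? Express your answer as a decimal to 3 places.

0.039

There are 6^5 = 7776 equally likely outcomes.
The number of ordered 5-tuples from {1,…,6} summing to 23 is 305.
P(sum = 23) = 305/7776 ≈ 0.039.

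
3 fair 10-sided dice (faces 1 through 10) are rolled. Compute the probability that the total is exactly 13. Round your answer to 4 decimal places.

There are 10^3 = 1000 equally likely outcomes.
The number of ordered 3-tuples from {1,…,10} summing to 13 is 63.
P(sum = 13) = 63/1000 ≈ 0.0630.

0.0630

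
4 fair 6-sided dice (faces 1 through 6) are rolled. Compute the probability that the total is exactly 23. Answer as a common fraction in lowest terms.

There are 6^4 = 1296 equally likely outcomes.
The number of ordered 4-tuples from {1,…,6} summing to 23 is 4.
P(sum = 23) = 4/1296 = 1/324.

1/324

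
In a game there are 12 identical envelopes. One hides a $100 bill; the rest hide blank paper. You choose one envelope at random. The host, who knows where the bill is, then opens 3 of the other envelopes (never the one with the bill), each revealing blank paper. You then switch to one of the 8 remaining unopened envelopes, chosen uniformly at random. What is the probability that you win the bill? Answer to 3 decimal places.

0.115

Your original envelope holds the bill with probability 1/12, so the other 11 collectively hold it with probability 11/12.
The host can always find 3 empty envelopes to open, so the reveals don't change that 11/12; it is now spread over the 8 remaining unopened envelopes.
P(win by switching) = (11/12) · (1/8) = 11/96 ≈ 0.115.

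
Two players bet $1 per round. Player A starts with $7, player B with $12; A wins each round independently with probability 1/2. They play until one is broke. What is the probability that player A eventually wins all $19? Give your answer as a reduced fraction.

With a fair step, P(i) = ½P(i−1) + ½P(i+1) with P(0)=0, P(19)=1 has the linear solution P(i) = i/19.
P(7) = 7/19.

7/19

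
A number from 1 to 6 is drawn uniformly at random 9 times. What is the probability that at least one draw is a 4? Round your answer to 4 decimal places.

P(no draw is a 4) = (5/6)^9 ≈ 0.1938.
P(at least one) = 1 − 0.1938 = 0.8062.

0.8062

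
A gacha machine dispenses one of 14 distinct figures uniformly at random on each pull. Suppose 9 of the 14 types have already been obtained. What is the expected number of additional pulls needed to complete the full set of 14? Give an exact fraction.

Starting from 9 distinct types, each trial gives a new one with probability (14−i)/14 when i types are held, so the wait for the next new type is 14/(14−i).
E = 14/5 + 14/4 + 14/3 + 14/2 + 14/1 = 959/30.

959/30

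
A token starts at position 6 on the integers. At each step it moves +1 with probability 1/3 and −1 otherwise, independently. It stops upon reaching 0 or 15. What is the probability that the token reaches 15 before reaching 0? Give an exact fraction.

Let r = q/p = (2/3)/(1/3) = 2. The recurrence P(i) = p·P(i+1) + q·P(i−1) with P(0)=0, P(15)=1 gives P(i) = (1 − r^i)/(1 − r^15).
P(6) = (1 − (2)^6) / (1 − (2)^15) = 9/4681.

9/4681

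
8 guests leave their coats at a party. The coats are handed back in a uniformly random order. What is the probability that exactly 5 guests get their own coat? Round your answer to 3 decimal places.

0.003

Choose which 5 of the 8 are fixed: C(8,5) = 56 ways.
The remaining 3 must have no fixed point: D(3) = 2.
P = 56·2/40320 = 1/360 ≈ 0.003.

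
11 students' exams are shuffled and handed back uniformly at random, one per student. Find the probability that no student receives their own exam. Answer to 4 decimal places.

This is the derangement probability: permutations of 11 with no fixed point.
D(11) = 11! · (1 − 1/1! + 1/2! − ··· + (−1)^11/11!) = 14684570.
P = 14684570/39916800 = 1468457/3991680 ≈ 0.3679.

0.3679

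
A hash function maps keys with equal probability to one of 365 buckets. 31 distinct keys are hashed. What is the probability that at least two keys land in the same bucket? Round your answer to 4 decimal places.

It's easier to compute the probability that all 31 are distinct.
P(all distinct) = 365/365 · 364/365 · ··· · 335/365 ≈ 0.2695.
So the probability of at least one match is 1 − 0.2695 = 0.7305.

0.7305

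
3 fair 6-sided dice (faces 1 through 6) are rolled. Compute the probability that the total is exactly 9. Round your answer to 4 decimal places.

There are 6^3 = 216 equally likely outcomes.
The number of ordered 3-tuples from {1,…,6} summing to 9 is 25.
P(sum = 9) = 25/216 ≈ 0.1157.

0.1157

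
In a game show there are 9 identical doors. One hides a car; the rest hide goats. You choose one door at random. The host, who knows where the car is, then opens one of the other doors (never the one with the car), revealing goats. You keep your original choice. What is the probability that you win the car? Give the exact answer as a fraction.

The host can always open an empty door regardless of your choice, so this gives no information about your original door.
P(win by staying) = 1/9.

1/9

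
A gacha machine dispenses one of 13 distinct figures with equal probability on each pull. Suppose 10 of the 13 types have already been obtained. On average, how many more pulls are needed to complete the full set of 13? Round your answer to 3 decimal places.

23.833

Starting from 10 distinct types, each trial gives a new one with probability (13−i)/13 when i types are held, so the wait for the next new type is 13/(13−i).
E = 13/3 + 13/2 + 13/1 = 143/6 ≈ 23.833.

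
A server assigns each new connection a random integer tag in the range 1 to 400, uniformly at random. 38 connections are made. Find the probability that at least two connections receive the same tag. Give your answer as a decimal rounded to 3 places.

0.837

It's easier to compute the probability that all 38 are distinct.
P(all distinct) = 400/400 · 399/400 · ··· · 363/400 ≈ 0.163.
So the probability of at least one match is 1 − 0.163 = 0.837.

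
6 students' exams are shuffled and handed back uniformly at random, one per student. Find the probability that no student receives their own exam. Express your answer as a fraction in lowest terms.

This is the derangement probability: permutations of 6 with no fixed point.
D(6) = 6! · (1 − 1/1! + 1/2! − ··· + (−1)^6/6!) = 265.
P = 265/720 = 53/144.

53/144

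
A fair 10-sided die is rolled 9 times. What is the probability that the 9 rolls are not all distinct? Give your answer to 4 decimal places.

0.9964

P(all 9 different) = 10/10 · 9/10 · ··· · 2/10 ≈ 0.0036.
P(at least two equal) = 1 − 0.0036 = 0.9964.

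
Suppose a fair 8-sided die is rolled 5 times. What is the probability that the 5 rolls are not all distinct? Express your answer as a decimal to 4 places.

P(all 5 different) = 8/8 · 7/8 · ··· · 4/8 ≈ 0.2051.
P(at least two equal) = 1 − 0.2051 = 0.7949.

0.7949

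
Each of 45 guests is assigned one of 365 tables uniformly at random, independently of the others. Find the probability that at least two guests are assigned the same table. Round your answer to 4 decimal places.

0.9410

It's easier to compute the probability that all 45 are distinct.
P(all distinct) = 365/365 · 364/365 · ··· · 321/365 ≈ 0.0590.
So the probability of at least one match is 1 − 0.0590 = 0.9410.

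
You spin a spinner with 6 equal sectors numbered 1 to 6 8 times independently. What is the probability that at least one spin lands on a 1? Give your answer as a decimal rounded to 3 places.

0.767

P(no spin lands on a 1) = (5/6)^8 ≈ 0.233.
P(at least one) = 1 − 0.233 = 0.767.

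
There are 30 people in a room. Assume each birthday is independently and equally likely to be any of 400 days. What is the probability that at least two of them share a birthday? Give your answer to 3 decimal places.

0.672

It's easier to compute the probability that all 30 are distinct.
P(all distinct) = 400/400 · 399/400 · ··· · 371/400 ≈ 0.328.
So the probability of at least one match is 1 − 0.328 = 0.672.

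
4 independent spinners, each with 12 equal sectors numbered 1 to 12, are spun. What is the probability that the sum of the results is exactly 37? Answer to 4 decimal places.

There are 12^4 = 20736 equally likely outcomes.
The number of ordered 4-tuples from {1,…,12} summing to 37 is 364.
P(sum = 37) = 364/20736 = 91/5184 ≈ 0.0176.

0.0176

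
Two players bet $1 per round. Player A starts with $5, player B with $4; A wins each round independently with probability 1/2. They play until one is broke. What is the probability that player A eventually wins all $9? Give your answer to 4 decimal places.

With a fair step, P(i) = ½P(i−1) + ½P(i+1) with P(0)=0, P(9)=1 has the linear solution P(i) = i/9.
P(5) = 5/9 ≈ 0.5556.

0.5556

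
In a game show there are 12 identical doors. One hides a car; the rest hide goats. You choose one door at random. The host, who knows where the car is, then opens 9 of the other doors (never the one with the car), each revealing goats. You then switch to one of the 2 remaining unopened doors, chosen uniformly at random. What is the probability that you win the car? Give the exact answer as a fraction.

11/24

Your original door holds the car with probability 1/12, so the other 11 collectively hold it with probability 11/12.
The host can always find 9 empty doors to open, so the reveals don't change that 11/12; it is now spread over the 2 remaining unopened doors.
P(win by switching) = (11/12) · (1/2) = 11/24.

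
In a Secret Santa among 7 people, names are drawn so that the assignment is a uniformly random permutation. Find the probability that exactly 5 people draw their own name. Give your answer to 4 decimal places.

Choose which 5 of the 7 are fixed: C(7,5) = 21 ways.
The remaining 2 must have no fixed point: D(2) = 1.
P = 21·1/5040 = 1/240 ≈ 0.0042.

0.0042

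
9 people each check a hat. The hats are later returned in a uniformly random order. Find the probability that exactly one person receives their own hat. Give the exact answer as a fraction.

2119/5760

Choose which one is fixed: C(9,1) = 9 ways.
The remaining 8 must have no fixed point: D(8) = 14833.
P = 9·14833/362880 = 2119/5760.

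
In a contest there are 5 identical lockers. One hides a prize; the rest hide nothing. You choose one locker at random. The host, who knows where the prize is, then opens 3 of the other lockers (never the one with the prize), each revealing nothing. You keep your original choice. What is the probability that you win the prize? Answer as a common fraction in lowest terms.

1/5

The host can always open 3 empty lockers regardless of your choice, so the reveals give no information about your original locker.
P(win by staying) = 1/5.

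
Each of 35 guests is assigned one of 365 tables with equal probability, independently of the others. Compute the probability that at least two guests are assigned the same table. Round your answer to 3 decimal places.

It's easier to compute the probability that all 35 are distinct.
P(all distinct) = 365/365 · 364/365 · ··· · 331/365 ≈ 0.186.
So the probability of at least one match is 1 − 0.186 = 0.814.

0.814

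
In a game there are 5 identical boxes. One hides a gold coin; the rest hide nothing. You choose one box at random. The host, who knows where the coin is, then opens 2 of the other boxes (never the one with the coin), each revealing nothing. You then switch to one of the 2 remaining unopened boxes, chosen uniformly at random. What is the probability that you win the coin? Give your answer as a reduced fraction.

2/5

Your original box holds the coin with probability 1/5, so the other 4 collectively hold it with probability 4/5.
The host can always find 2 empty boxes to open, so the reveals don't change that 4/5; it is now spread over the 2 remaining unopened boxes.
P(win by switching) = (4/5) · (1/2) = 2/5.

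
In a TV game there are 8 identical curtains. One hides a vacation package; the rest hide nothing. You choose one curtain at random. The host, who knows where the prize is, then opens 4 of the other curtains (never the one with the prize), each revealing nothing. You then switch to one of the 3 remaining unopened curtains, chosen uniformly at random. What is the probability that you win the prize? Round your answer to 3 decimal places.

0.292

Your original curtain holds the prize with probability 1/8, so the other 7 collectively hold it with probability 7/8.
The host can always find 4 empty curtains to open, so the reveals don't change that 7/8; it is now spread over the 3 remaining unopened curtains.
P(win by switching) = (7/8) · (1/3) = 7/24 ≈ 0.292.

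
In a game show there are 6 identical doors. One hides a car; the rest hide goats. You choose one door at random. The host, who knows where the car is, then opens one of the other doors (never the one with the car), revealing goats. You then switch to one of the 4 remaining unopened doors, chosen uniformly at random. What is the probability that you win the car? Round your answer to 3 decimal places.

Your original door holds the car with probability 1/6, so the other 5 collectively hold it with probability 5/6.
The host can always find an empty door to open, so this doesn't change that 5/6; it is now spread over the 4 remaining unopened doors.
P(win by switching) = (5/6) · (1/4) = 5/24 ≈ 0.208.

0.208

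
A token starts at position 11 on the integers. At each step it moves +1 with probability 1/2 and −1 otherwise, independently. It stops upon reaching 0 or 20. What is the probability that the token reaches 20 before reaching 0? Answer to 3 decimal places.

With a fair step, P(i) = ½P(i−1) + ½P(i+1) with P(0)=0, P(20)=1 has the linear solution P(i) = i/20.
P(11) = 11/20 ≈ 0.550.

0.550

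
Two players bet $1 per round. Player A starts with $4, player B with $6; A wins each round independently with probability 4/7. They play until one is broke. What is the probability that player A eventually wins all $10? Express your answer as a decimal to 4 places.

0.7244

Let r = q/p = (3/7)/(4/7) = 3/4. The recurrence P(i) = p·P(i+1) + q·P(i−1) with P(0)=0, P(10)=1 gives P(i) = (1 − r^i)/(1 − r^10).
P(4) = (1 − (3/4)^4) / (1 − (3/4)^10) = 102400/141361 ≈ 0.7244.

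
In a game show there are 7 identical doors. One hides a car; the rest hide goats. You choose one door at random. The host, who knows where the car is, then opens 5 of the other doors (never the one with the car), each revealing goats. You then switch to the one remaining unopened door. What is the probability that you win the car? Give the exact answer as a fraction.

6/7

Your original door holds the car with probability 1/7, so the other 6 collectively hold it with probability 6/7.
The host can always find 5 empty doors to open, so the reveals don't change that 6/7; it is now spread over the 1 remaining unopened door.
P(win by switching) = (6/7) · (1/1) = 6/7.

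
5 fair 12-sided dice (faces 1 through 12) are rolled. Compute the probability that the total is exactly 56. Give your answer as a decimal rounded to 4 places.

0.0003

There are 12^5 = 248832 equally likely outcomes.
The number of ordered 5-tuples from {1,…,12} summing to 56 is 70.
P(sum = 56) = 70/248832 = 35/124416 ≈ 0.0003.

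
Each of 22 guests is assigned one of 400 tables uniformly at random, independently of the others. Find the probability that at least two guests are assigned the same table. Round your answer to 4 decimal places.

0.4446

It's easier to compute the probability that all 22 are distinct.
P(all distinct) = 400/400 · 399/400 · ··· · 379/400 ≈ 0.5554.
So the probability of at least one match is 1 − 0.5554 = 0.4446.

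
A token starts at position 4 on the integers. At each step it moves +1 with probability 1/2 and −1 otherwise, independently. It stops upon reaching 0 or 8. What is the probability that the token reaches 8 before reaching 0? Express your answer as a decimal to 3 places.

With a fair step, P(i) = ½P(i−1) + ½P(i+1) with P(0)=0, P(8)=1 has the linear solution P(i) = i/8.
P(4) = 4/8 = 1/2 ≈ 0.500.

0.500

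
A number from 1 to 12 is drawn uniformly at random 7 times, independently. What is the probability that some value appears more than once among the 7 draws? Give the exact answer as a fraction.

P(all 7 different) = 12/12 · 11/12 · ··· · 6/12 = 385/3456.
P(at least two equal) = 1 − 385/3456 = 3071/3456.

3071/3456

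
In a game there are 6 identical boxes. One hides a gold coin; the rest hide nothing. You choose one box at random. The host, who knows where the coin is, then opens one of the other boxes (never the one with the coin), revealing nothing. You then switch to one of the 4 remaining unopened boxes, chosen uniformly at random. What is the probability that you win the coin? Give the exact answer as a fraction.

Your original box holds the coin with probability 1/6, so the other 5 collectively hold it with probability 5/6.
The host can always find an empty box to open, so this doesn't change that 5/6; it is now spread over the 4 remaining unopened boxes.
P(win by switching) = (5/6) · (1/4) = 5/24.

5/24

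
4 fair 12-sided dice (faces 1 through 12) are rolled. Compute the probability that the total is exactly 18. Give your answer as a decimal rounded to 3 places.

There are 12^4 = 20736 equally likely outcomes.
The number of ordered 4-tuples from {1,…,12} summing to 18 is 640.
P(sum = 18) = 640/20736 = 5/162 ≈ 0.031.

0.031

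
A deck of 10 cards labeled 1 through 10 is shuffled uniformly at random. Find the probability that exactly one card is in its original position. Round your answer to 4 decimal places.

0.3679

Choose which one is fixed: C(10,1) = 10 ways.
The remaining 9 must have no fixed point: D(9) = 133496.
P = 10·133496/3628800 = 16687/45360 ≈ 0.3679.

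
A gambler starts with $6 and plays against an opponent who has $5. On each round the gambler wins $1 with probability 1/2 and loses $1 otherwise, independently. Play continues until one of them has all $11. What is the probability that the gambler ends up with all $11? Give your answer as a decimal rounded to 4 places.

0.5455

With a fair step, P(i) = ½P(i−1) + ½P(i+1) with P(0)=0, P(11)=1 has the linear solution P(i) = i/11.
P(6) = 6/11 ≈ 0.5455.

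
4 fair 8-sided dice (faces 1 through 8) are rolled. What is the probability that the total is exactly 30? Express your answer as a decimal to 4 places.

There are 8^4 = 4096 equally likely outcomes.
The number of ordered 4-tuples from {1,…,8} summing to 30 is 10.
P(sum = 30) = 10/4096 = 5/2048 ≈ 0.0024.

0.0024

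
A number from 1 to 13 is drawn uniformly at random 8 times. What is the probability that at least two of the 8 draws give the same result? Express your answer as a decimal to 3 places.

0.936

P(all 8 different) = 13/13 · 12/13 · ··· · 6/13 ≈ 0.064.
P(at least two equal) = 1 − 0.064 = 0.936.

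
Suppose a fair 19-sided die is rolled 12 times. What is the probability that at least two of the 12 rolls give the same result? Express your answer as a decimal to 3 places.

0.989

P(all 12 different) = 19/19 · 18/19 · ··· · 8/19 ≈ 0.011.
P(at least two equal) = 1 − 0.011 = 0.989.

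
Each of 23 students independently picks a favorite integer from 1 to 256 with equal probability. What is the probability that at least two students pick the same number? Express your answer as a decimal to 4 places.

0.6389

It's easier to compute the probability that all 23 are distinct.
P(all distinct) = 256/256 · 255/256 · ··· · 234/256 ≈ 0.3611.
So the probability of at least one match is 1 − 0.3611 = 0.6389.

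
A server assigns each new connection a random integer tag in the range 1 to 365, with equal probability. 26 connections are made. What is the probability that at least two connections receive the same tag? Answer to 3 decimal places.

It's easier to compute the probability that all 26 are distinct.
P(all distinct) = 365/365 · 364/365 · ··· · 340/365 ≈ 0.402.
So the probability of at least one match is 1 − 0.402 = 0.598.

0.598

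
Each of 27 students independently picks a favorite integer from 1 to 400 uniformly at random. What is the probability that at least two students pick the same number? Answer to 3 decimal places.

0.592

It's easier to compute the probability that all 27 are distinct.
P(all distinct) = 400/400 · 399/400 · ··· · 374/400 ≈ 0.408.
So the probability of at least one match is 1 − 0.408 = 0.592.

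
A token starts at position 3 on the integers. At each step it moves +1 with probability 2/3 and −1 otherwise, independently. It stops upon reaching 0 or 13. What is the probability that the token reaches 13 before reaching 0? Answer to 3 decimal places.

Let r = q/p = (1/3)/(2/3) = 1/2. The recurrence P(i) = p·P(i+1) + q·P(i−1) with P(0)=0, P(13)=1 gives P(i) = (1 − r^i)/(1 − r^13).
P(3) = (1 − (1/2)^3) / (1 − (1/2)^13) = 7168/8191 ≈ 0.875.

0.875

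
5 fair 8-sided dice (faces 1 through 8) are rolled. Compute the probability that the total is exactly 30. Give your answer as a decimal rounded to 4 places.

0.0283

There are 8^5 = 32768 equally likely outcomes.
The number of ordered 5-tuples from {1,…,8} summing to 30 is 926.
P(sum = 30) = 926/32768 = 463/16384 ≈ 0.0283.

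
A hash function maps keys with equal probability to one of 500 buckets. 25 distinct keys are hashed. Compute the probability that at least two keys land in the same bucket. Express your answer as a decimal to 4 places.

It's easier to compute the probability that all 25 are distinct.
P(all distinct) = 500/500 · 499/500 · ··· · 476/500 ≈ 0.5433.
So the probability of at least one match is 1 − 0.5433 = 0.4567.

0.4567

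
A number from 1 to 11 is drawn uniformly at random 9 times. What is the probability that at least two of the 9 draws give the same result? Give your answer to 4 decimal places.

P(all 9 different) = 11/11 · 10/11 · ··· · 3/11 ≈ 0.0085.
P(at least two equal) = 1 − 0.0085 = 0.9915.

0.9915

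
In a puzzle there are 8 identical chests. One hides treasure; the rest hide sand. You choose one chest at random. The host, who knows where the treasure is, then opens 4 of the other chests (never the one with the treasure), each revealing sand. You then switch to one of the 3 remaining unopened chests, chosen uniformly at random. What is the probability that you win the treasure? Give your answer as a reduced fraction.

Your original chest holds the treasure with probability 1/8, so the other 7 collectively hold it with probability 7/8.
The host can always find 4 empty chests to open, so the reveals don't change that 7/8; it is now spread over the 3 remaining unopened chests.
P(win by switching) = (7/8) · (1/3) = 7/24.

7/24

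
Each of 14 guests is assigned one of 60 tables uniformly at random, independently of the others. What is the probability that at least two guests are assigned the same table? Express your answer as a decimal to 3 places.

0.807

It's easier to compute the probability that all 14 are distinct.
P(all distinct) = 60/60 · 59/60 · ··· · 47/60 ≈ 0.193.
So the probability of at least one match is 1 − 0.193 = 0.807.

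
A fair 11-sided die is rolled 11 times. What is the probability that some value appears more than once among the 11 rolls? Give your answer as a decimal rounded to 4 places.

0.9999

P(all 11 different) = 11/11 · 10/11 · ··· · 1/11 ≈ 0.0001.
P(at least two equal) = 1 − 0.0001 = 0.9999.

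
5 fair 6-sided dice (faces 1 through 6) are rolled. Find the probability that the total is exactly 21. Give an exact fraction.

5/72

There are 6^5 = 7776 equally likely outcomes.
The number of ordered 5-tuples from {1,…,6} summing to 21 is 540.
P(sum = 21) = 540/7776 = 5/72.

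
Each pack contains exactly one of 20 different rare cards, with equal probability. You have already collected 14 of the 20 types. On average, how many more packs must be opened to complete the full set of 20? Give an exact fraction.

49

Starting from 14 distinct types, each trial gives a new one with probability (20−i)/20 when i types are held, so the wait for the next new type is 20/(20−i).
E = 20/6 + 20/5 + 20/4 + 20/3 + 20/2 + 20/1 = 49.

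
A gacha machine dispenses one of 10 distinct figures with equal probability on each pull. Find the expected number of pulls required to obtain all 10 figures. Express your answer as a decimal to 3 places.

29.290

After i distinct types are collected, each trial gives a new one with probability (10−i)/10, so the expected wait for the next new type is 10/(10−i).
E = 10/10 + 10/9 + 10/8 + 10/7 + 10/6 + 10/5 + 10/4 + 10/3 + 10/2 + 10/1 = 7381/252 ≈ 29.290.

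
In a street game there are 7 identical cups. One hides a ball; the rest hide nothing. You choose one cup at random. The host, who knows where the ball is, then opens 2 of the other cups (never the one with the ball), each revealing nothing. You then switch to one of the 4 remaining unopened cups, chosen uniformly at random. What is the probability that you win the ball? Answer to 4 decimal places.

Your original cup holds the ball with probability 1/7, so the other 6 collectively hold it with probability 6/7.
The host can always find 2 empty cups to open, so the reveals don't change that 6/7; it is now spread over the 4 remaining unopened cups.
P(win by switching) = (6/7) · (1/4) = 3/14 ≈ 0.2143.

0.2143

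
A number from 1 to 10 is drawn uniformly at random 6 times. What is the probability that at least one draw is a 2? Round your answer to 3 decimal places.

0.469

P(no draw is a 2) = (9/10)^6 ≈ 0.531.
P(at least one) = 1 − 0.531 = 0.469.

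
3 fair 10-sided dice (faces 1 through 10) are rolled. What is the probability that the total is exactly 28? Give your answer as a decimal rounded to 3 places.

There are 10^3 = 1000 equally likely outcomes.
The number of ordered 3-tuples from {1,…,10} summing to 28 is 6.
P(sum = 28) = 6/1000 = 3/500 ≈ 0.006.

0.006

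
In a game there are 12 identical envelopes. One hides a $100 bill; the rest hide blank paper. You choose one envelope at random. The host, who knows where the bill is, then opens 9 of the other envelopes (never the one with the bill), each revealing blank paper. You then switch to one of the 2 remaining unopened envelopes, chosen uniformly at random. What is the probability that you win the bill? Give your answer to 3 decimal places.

Your original envelope holds the bill with probability 1/12, so the other 11 collectively hold it with probability 11/12.
The host can always find 9 empty envelopes to open, so the reveals don't change that 11/12; it is now spread over the 2 remaining unopened envelopes.
P(win by switching) = (11/12) · (1/2) = 11/24 ≈ 0.458.

0.458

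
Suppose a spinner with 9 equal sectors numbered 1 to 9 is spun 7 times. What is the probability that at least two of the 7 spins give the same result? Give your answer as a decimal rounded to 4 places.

0.9621

P(all 7 different) = 9/9 · 8/9 · ··· · 3/9 ≈ 0.0379.
P(at least two equal) = 1 − 0.0379 = 0.9621.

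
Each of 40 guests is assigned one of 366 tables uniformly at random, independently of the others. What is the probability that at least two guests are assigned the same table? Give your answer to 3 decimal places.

0.891

It's easier to compute the probability that all 40 are distinct.
P(all distinct) = 366/366 · 365/366 · ··· · 327/366 ≈ 0.109.
So the probability of at least one match is 1 − 0.109 = 0.891.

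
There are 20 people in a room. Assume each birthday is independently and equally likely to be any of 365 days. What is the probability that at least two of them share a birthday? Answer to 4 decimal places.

0.4114

It's easier to compute the probability that all 20 are distinct.
P(all distinct) = 365/365 · 364/365 · ··· · 346/365 ≈ 0.5886.
So the probability of at least one match is 1 − 0.5886 = 0.4114.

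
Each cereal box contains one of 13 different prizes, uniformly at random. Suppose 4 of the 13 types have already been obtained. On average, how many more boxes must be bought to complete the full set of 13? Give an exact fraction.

Starting from 4 distinct types, each trial gives a new one with probability (13−i)/13 when i types are held, so the wait for the next new type is 13/(13−i).
E = 13/9 + 13/8 + 13/7 + 13/6 + 13/5 + 13/4 + 13/3 + 13/2 + 13/1 = 92677/2520.

92677/2520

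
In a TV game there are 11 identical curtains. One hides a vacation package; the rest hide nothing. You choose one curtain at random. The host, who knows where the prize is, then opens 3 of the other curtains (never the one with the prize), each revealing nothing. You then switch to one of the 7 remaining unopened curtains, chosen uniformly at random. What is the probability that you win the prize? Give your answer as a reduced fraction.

Your original curtain holds the prize with probability 1/11, so the other 10 collectively hold it with probability 10/11.
The host can always find 3 empty curtains to open, so the reveals don't change that 10/11; it is now spread over the 7 remaining unopened curtains.
P(win by switching) = (10/11) · (1/7) = 10/77.

10/77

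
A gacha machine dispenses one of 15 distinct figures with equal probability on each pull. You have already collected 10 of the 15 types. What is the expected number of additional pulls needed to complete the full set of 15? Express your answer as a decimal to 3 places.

Starting from 10 distinct types, each trial gives a new one with probability (15−i)/15 when i types are held, so the wait for the next new type is 15/(15−i).
E = 15/5 + 15/4 + 15/3 + 15/2 + 15/1 = 137/4 ≈ 34.250.

34.250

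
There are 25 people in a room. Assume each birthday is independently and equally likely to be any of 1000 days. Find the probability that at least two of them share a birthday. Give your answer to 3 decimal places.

It's easier to compute the probability that all 25 are distinct.
P(all distinct) = 1000/1000 · 999/1000 · ··· · 976/1000 ≈ 0.739.
So the probability of at least one match is 1 − 0.739 = 0.261.

0.261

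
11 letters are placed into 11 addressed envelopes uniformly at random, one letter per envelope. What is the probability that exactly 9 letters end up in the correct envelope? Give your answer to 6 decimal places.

Choose which 9 of the 11 are fixed: C(11,9) = 55 ways.
The remaining 2 must have no fixed point: D(2) = 1.
P = 55·1/39916800 = 1/725760 ≈ 0.000001.

0.000001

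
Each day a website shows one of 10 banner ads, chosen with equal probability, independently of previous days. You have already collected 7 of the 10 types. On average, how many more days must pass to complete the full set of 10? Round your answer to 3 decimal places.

18.333

Starting from 7 distinct types, each trial gives a new one with probability (10−i)/10 when i types are held, so the wait for the next new type is 10/(10−i).
E = 10/3 + 10/2 + 10/1 = 55/3 ≈ 18.333.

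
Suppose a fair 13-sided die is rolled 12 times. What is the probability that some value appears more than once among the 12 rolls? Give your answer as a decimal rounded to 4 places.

P(all 12 different) = 13/13 · 12/13 · ··· · 2/13 ≈ 0.0003.
P(at least two equal) = 1 − 0.0003 = 0.9997.

0.9997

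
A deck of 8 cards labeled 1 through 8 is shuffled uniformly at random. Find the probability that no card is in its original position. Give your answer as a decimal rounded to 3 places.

0.368

This is the derangement probability: permutations of 8 with no fixed point.
D(8) = 8! · (1 − 1/1! + 1/2! − ··· + (−1)^8/8!) = 14833.
P = 14833/40320 = 2119/5760 ≈ 0.368.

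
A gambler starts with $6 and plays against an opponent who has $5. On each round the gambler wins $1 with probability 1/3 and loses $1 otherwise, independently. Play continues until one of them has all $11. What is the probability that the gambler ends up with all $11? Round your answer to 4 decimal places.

0.0308

Let r = q/p = (2/3)/(1/3) = 2. The recurrence P(i) = p·P(i+1) + q·P(i−1) with P(0)=0, P(11)=1 gives P(i) = (1 − r^i)/(1 − r^11).
P(6) = (1 − (2)^6) / (1 − (2)^11) = 63/2047 ≈ 0.0308.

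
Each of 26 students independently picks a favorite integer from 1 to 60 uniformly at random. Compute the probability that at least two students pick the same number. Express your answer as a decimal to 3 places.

0.998

It's easier to compute the probability that all 26 are distinct.
P(all distinct) = 60/60 · 59/60 · ··· · 35/60 ≈ 0.002.
So the probability of at least one match is 1 − 0.002 = 0.998.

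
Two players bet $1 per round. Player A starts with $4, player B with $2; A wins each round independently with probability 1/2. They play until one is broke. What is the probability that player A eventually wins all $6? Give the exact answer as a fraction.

2/3

With a fair step, P(i) = ½P(i−1) + ½P(i+1) with P(0)=0, P(6)=1 has the linear solution P(i) = i/6.
P(4) = 4/6 = 2/3.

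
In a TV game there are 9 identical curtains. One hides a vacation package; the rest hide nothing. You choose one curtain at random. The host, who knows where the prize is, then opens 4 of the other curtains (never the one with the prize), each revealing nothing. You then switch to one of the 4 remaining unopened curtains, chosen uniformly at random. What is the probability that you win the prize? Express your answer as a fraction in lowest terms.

Your original curtain holds the prize with probability 1/9, so the other 8 collectively hold it with probability 8/9.
The host can always find 4 empty curtains to open, so the reveals don't change that 8/9; it is now spread over the 4 remaining unopened curtains.
P(win by switching) = (8/9) · (1/4) = 2/9.

2/9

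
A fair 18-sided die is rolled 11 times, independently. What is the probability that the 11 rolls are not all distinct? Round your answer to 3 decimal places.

P(all 11 different) = 18/18 · 17/18 · ··· · 8/18 ≈ 0.020.
P(at least two equal) = 1 − 0.020 = 0.980.

0.980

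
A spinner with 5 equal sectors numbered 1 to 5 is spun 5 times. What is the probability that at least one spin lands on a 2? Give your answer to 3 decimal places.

P(no spin lands on a 2) = (4/5)^5 ≈ 0.328.
P(at least one) = 1 − 0.328 = 0.672.

0.672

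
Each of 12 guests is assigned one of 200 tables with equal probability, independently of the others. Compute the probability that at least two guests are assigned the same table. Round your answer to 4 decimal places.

0.2857

It's easier to compute the probability that all 12 are distinct.
P(all distinct) = 200/200 · 199/200 · ··· · 189/200 ≈ 0.7143.
So the probability of at least one match is 1 − 0.7143 = 0.2857.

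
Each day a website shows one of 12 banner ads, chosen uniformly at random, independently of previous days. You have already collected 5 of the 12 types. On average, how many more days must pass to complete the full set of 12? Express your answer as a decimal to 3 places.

Starting from 5 distinct types, each trial gives a new one with probability (12−i)/12 when i types are held, so the wait for the next new type is 12/(12−i).
E = 12/7 + 12/6 + 12/5 + 12/4 + 12/3 + 12/2 + 12/1 = 1089/35 ≈ 31.114.

31.114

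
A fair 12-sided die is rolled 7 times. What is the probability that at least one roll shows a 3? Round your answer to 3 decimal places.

P(no roll shows a 3) = (11/12)^7 ≈ 0.544.
P(at least one) = 1 − 0.544 = 0.456.

0.456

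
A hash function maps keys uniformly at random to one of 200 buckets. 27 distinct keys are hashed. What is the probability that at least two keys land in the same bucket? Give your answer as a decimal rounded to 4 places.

It's easier to compute the probability that all 27 are distinct.
P(all distinct) = 200/200 · 199/200 · ··· · 174/200 ≈ 0.1591.
So the probability of at least one match is 1 − 0.1591 = 0.8409.

0.8409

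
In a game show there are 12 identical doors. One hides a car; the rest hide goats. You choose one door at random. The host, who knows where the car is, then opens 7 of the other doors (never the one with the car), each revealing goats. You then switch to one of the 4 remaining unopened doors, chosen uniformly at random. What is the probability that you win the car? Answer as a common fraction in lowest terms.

Your original door holds the car with probability 1/12, so the other 11 collectively hold it with probability 11/12.
The host can always find 7 empty doors to open, so the reveals don't change that 11/12; it is now spread over the 4 remaining unopened doors.
P(win by switching) = (11/12) · (1/4) = 11/48.

11/48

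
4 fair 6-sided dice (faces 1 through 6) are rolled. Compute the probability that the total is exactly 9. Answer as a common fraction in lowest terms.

7/162

There are 6^4 = 1296 equally likely outcomes.
The number of ordered 4-tuples from {1,…,6} summing to 9 is 56.
P(sum = 9) = 56/1296 = 7/162.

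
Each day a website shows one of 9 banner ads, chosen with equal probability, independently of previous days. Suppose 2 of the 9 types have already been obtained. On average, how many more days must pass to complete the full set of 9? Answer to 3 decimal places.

Starting from 2 distinct types, each trial gives a new one with probability (9−i)/9 when i types are held, so the wait for the next new type is 9/(9−i).
E = 9/7 + 9/6 + 9/5 + 9/4 + 9/3 + 9/2 + 9/1 = 3267/140 ≈ 23.336.

23.336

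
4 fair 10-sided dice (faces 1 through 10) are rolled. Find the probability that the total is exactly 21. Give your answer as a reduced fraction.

There are 10^4 = 10000 equally likely outcomes.
The number of ordered 4-tuples from {1,…,10} summing to 21 is 660.
P(sum = 21) = 660/10000 = 33/500.

33/500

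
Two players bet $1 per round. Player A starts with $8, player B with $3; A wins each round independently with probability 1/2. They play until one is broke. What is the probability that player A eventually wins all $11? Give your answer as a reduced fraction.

8/11

With a fair step, P(i) = ½P(i−1) + ½P(i+1) with P(0)=0, P(11)=1 has the linear solution P(i) = i/11.
P(8) = 8/11.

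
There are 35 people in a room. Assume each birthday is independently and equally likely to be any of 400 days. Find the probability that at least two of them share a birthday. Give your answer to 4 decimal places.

0.7839

It's easier to compute the probability that all 35 are distinct.
P(all distinct) = 400/400 · 399/400 · ··· · 366/400 ≈ 0.2161.
So the probability of at least one match is 1 − 0.2161 = 0.7839.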